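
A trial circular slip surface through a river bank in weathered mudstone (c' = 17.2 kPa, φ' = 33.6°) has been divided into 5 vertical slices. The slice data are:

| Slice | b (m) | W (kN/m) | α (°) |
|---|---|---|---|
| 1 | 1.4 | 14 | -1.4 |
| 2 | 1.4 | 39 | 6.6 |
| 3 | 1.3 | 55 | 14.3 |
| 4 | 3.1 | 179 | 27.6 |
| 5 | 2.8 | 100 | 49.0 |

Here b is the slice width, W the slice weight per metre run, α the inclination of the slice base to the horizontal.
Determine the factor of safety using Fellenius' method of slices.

Ordinary method of slices: FS = Σ[c'·Δl_i + (W_i cosα_i)·tanφ'] / Σ W_i sinα_i, with Δl_i = b_i / cosα_i.
Slice 1: Δl = 1.4/cos(-1.4°) = 1.400 m; N'_1 = 14·cos(-1.4°) = 14.0; c'Δl = 24.09; W sinα = -0.3
Slice 2: Δl = 1.4/cos6.6° = 1.409 m; N'_2 = 39·cos6.6° = 38.7; c'Δl = 24.24; W sinα = 4.5
Slice 3: Δl = 1.3/cos14.3° = 1.342 m; N'_3 = 55·cos14.3° = 53.3; c'Δl = 23.07; W sinα = 13.6
Slice 4: Δl = 3.1/cos27.6° = 3.498 m; N'_4 = 179·cos27.6° = 158.6; c'Δl = 60.17; W sinα = 82.9
Slice 5: Δl = 2.8/cos49.0° = 4.268 m; N'_5 = 100·cos49.0° = 65.6; c'Δl = 73.41; W sinα = 75.5
Σc'Δl = 205.0 kN/m; ΣN' = 330.3 kN/m; ΣW sinα = 176.1 kN/m
Resisting = 205.0 + 330.3·tan33.6° = 205.0 + 219.4 = 424.4 kN/m
FS = 424.4 / 176.1 = 2.410

FS = 2.41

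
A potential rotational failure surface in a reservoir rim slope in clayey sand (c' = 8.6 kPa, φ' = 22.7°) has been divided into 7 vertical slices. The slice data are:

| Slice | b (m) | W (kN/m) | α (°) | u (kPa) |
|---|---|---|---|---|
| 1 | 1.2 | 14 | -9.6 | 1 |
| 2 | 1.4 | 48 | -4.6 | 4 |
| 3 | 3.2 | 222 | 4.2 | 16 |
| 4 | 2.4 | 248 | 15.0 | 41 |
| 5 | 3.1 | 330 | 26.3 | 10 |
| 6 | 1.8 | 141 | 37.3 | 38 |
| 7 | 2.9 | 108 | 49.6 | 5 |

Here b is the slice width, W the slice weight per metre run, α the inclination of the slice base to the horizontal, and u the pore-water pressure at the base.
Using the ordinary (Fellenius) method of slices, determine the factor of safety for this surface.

Ordinary method of slices: FS = Σ[c'·Δl_i + (W_i cosα_i − u_i·Δl_i)·tanφ'] / Σ W_i sinα_i, with Δl_i = b_i / cosα_i.
Slice 1: Δl = 1.2/cos(-9.6°) = 1.217 m; N'_1 = 14·cos(-9.6°) − 1·1.217 = 12.6; c'Δl = 10.47; W sinα = -2.3
Slice 2: Δl = 1.4/cos(-4.6°) = 1.405 m; N'_2 = 48·cos(-4.6°) − 4·1.405 = 42.2; c'Δl = 12.08; W sinα = -3.8
Slice 3: Δl = 3.2/cos4.2° = 3.209 m; N'_3 = 222·cos4.2° − 16·3.209 = 170.1; c'Δl = 27.59; W sinα = 16.3
Slice 4: Δl = 2.4/cos15.0° = 2.485 m; N'_4 = 248·cos15.0° − 41·2.485 = 137.7; c'Δl = 21.37; W sinα = 64.2
Slice 5: Δl = 3.1/cos26.3° = 3.458 m; N'_5 = 330·cos26.3° − 10·3.458 = 261.3; c'Δl = 29.74; W sinα = 146.2
Slice 6: Δl = 1.8/cos37.3° = 2.263 m; N'_6 = 141·cos37.3° − 38·2.263 = 26.2; c'Δl = 19.46; W sinα = 85.4
Slice 7: Δl = 2.9/cos49.6° = 4.474 m; N'_7 = 108·cos49.6° − 5·4.474 = 47.6; c'Δl = 38.48; W sinα = 82.2
Σc'Δl = 159.2 kN/m; ΣN' = 697.6 kN/m; ΣW sinα = 388.2 kN/m
Resisting = 159.2 + 697.6·tan22.7° = 159.2 + 291.8 = 451.0 kN/m
FS = 451.0 / 388.2 = 1.162

FS = 1.16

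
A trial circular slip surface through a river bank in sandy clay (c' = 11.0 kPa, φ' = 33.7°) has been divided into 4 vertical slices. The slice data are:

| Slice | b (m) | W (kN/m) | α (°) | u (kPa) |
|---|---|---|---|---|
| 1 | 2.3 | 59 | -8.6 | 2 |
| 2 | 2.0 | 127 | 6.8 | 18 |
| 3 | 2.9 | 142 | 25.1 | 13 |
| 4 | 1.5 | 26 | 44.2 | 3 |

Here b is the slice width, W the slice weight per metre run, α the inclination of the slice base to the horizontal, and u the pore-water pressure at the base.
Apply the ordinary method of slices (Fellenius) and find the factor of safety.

Ordinary method of slices: FS = Σ[c'·Δl_i + (W_i cosα_i − u_i·Δl_i)·tanφ'] / Σ W_i sinα_i, with Δl_i = b_i / cosα_i.
Slice 1: Δl = 2.3/cos(-8.6°) = 2.326 m; N'_1 = 59·cos(-8.6°) − 2·2.326 = 53.7; c'Δl = 25.59; W sinα = -8.8
Slice 2: Δl = 2.0/cos6.8° = 2.014 m; N'_2 = 127·cos6.8° − 18·2.014 = 89.9; c'Δl = 22.16; W sinα = 15.0
Slice 3: Δl = 2.9/cos25.1° = 3.202 m; N'_3 = 142·cos25.1° − 13·3.202 = 87.0; c'Δl = 35.23; W sinα = 60.2
Slice 4: Δl = 1.5/cos44.2° = 2.092 m; N'_4 = 26·cos44.2° − 3·2.092 = 12.4; c'Δl = 23.02; W sinα = 18.1
Σc'Δl = 106.0 kN/m; ΣN' = 242.9 kN/m; ΣW sinα = 84.6 kN/m
Resisting = 106.0 + 242.9·tan33.7° = 106.0 + 162.0 = 268.0 kN/m
FS = 268.0 / 84.6 = 3.168

FS = 3.17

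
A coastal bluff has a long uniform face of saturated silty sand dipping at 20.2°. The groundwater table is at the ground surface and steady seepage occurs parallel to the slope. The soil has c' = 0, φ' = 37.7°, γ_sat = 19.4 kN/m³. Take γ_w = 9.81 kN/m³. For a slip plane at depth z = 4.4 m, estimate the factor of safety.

FS = 1.04

With seepage parallel to the slope and the water table at the surface, the effective normal stress on the slip plane uses the buoyant unit weight γ' = γ_sat − γ_w while the driving shear stress uses γ_sat:
FS = [c' + γ' z cos²β tanφ'] / [γ_sat z sinβ cosβ]
(For c' = 0 this reduces to FS = (γ'/γ_sat)·tanφ'/tanβ.)
γ' = 19.4 − 9.81 = 9.59 kN/m³
Numerator = 0.0 + 9.59·4.4·cos²20.2°·tan37.7° = 0.0 + 9.59·4.4·0.8808·0.7729 = 28.724 kPa
Denominator = 19.4·4.4·sin20.2°·cos20.2° = 19.4·4.4·0.3453·0.9385 = 27.662 kPa
FS = 28.724 / 27.662 = 1.038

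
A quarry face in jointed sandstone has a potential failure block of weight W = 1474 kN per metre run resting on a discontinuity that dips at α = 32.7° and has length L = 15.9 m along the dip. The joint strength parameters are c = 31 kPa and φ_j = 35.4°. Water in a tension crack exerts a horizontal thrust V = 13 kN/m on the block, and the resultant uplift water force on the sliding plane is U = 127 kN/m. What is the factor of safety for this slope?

FS = 1.58

Resolving the block weight along and normal to the plane and applying the Mohr–Coulomb strength on the joint:
N' = W cosα − U − V sinα = 1474·cos32.7° − 127 − 13·sin32.7° = 1106.4 kN/m
Driving force T = W sinα + V cosα = 1474·sin32.7° + 13·cos32.7° = 807.3 kN/m
Resisting force R = c·L + N'·tanφ_j = 31·15.9 + 1106.4·tan35.4° = 492.9 + 786.3 = 1279.2 kN/m
FS = R / T = 1279.2 / 807.3 = 1.585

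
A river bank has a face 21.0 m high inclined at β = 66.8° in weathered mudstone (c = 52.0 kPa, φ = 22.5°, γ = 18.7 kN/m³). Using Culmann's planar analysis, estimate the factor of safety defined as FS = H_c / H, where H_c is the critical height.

H_c = (4c/γ) · sinβ cosφ / [1 − cos(β − φ)]
    = (4·52.0/18.7) · sin66.8°·cos22.5° / [1 − cos44.3°]
    = 11.123 · 0.8492 / 0.2843 = 33.22 m
FS = H_c / H = 33.22 / 21.0 = 1.582

FS = 1.58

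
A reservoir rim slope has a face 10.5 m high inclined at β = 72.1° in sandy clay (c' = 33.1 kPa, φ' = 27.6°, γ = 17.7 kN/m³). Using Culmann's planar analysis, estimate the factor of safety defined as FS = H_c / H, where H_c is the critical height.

FS = 2.10

H_c = (4c'/γ) · sinβ cosφ' / [1 − cos(β − φ')]
    = (4·33.1/17.7) · sin72.1°·cos27.6° / [1 − cos44.5°]
    = 7.480 · 0.8433 / 0.2867 = 22.00 m
FS = H_c / H = 22.00 / 10.5 = 2.095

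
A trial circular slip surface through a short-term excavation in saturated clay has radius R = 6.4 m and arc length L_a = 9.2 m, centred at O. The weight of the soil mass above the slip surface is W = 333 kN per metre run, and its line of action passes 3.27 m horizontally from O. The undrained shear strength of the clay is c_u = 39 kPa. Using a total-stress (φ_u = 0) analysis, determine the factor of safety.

FS = 2.11

Taking moments about the centre O, the resisting moment is provided by the undrained shear strength acting along the arc:
M_R = c_u·L_a·R = 39·9.20·6.4 = 2296.3 kN·m/m
M_D = W·d = 333·3.27 = 1088.9 kN·m/m
FS = M_R / M_D = 2296.3 / 1088.9 = 2.109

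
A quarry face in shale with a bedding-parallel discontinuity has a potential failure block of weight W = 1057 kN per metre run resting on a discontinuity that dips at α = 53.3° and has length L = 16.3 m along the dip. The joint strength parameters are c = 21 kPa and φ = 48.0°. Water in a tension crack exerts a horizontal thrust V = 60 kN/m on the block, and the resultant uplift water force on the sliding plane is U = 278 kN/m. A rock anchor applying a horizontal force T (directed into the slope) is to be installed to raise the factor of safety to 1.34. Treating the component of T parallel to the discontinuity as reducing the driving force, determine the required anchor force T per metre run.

Resolving forces along and normal to the sliding plane, with the horizontal anchor force T adding T·sinα to the effective normal force and T·cosα acting up the plane against the driving force:
FS = [cL + (W cosα − U − V sinα + T sinα) tanφ] / [W sinα + V cosα − T cosα]
Without the anchor: N' = 305.6 kN/m, driving T_d = 883.3 kN/m, resisting R = 21·16.3 + 305.6·tan48.0° = 681.7 kN/m, FS = 0.77.
Setting FS = 1.34 and solving for T:
1.34·(883.3 − T cos53.3°) = 681.7 + T sin53.3°·tan48.0°
T·(sin53.3°·tan48.0° + 1.34·cos53.3°) = 1.34·883.3 − 681.7
T·(0.8018·1.1106 + 1.34·0.5976) = 1183.7 − 681.7 = 502.0
T·1.6913 = 502.0
T = 296.8 kN/m

T = 297 kN/m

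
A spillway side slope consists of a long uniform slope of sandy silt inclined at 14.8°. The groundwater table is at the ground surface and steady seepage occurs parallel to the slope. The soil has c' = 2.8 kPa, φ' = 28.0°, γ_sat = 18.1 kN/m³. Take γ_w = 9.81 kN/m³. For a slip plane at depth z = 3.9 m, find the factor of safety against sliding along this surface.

FS = 1.08

With seepage parallel to the slope and the water table at the surface, the effective normal stress on the slip plane uses the buoyant unit weight γ' = γ_sat − γ_w while the driving shear stress uses γ_sat:
FS = [c' + γ' z cos²β tanφ'] / [γ_sat z sinβ cosβ]
γ' = 18.1 − 9.81 = 8.29 kN/m³
Numerator = 2.8 + 8.29·3.9·cos²14.8°·tan28.0° = 2.8 + 8.29·3.9·0.9347·0.5317 = 18.869 kPa
Denominator = 18.1·3.9·sin14.8°·cos14.8° = 18.1·3.9·0.2554·0.9668 = 17.434 kPa
FS = 18.869 / 17.434 = 1.082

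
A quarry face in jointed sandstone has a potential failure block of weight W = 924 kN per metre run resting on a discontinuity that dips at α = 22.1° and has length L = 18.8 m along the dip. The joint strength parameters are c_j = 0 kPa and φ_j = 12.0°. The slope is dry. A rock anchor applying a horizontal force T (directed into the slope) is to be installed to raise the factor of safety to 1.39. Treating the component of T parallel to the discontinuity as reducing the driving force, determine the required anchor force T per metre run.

T = 220 kN/m

Resolving forces along and normal to the sliding plane, with the horizontal anchor force T adding T·sinα to the effective normal force and T·cosα acting up the plane against the driving force:
FS = [c_jL + (W cosα + T sinα) tanφ_j] / [W sinα − T cosα]
Without the anchor: N' = 856.1 kN/m, driving T_d = 347.6 kN/m, resisting R = 0·18.8 + 856.1·tan12.0° = 182.0 kN/m, FS = 0.52.
Setting FS = 1.39 and solving for T:
1.39·(347.6 − T cos22.1°) = 182.0 + T sin22.1°·tan12.0°
T·(sin22.1°·tan12.0° + 1.39·cos22.1°) = 1.39·347.6 − 182.0
T·(0.3762·0.2126 + 1.39·0.9265) = 483.2 − 182.0 = 301.2
T·1.3678 = 301.2
T = 220.2 kN/m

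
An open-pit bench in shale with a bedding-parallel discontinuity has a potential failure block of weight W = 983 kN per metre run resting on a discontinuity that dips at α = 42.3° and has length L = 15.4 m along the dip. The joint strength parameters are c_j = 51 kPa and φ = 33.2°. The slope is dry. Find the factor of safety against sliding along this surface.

Resolving the block weight along and normal to the plane and applying the Mohr–Coulomb strength on the joint:
N' = W cosα = 983·cos42.3° = 727.1 kN/m
Driving force T = W sinα = 983·sin42.3° = 661.6 kN/m
Resisting force R = c_j·L + N'·tanφ = 51·15.4 + 727.1·tan33.2° = 785.4 + 475.8 = 1261.2 kN/m
FS = R / T = 1261.2 / 661.6 = 1.906

FS = 1.91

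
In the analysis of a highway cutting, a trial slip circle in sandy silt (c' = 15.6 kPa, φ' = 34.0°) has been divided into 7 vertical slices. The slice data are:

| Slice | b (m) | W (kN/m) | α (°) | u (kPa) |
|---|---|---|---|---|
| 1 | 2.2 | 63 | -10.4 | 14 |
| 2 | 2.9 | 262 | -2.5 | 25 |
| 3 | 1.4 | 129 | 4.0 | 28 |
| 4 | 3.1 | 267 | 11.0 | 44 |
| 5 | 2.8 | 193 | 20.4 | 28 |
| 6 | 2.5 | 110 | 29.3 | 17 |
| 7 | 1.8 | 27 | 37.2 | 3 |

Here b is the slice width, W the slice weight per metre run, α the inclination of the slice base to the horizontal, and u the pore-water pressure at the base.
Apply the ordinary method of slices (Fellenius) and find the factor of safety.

Ordinary method of slices: FS = Σ[c'·Δl_i + (W_i cosα_i − u_i·Δl_i)·tanφ'] / Σ W_i sinα_i, with Δl_i = b_i / cosα_i.
Slice 1: Δl = 2.2/cos(-10.4°) = 2.237 m; N'_1 = 63·cos(-10.4°) − 14·2.237 = 30.7; c'Δl = 34.89; W sinα = -11.4
Slice 2: Δl = 2.9/cos(-2.5°) = 2.903 m; N'_2 = 262·cos(-2.5°) − 25·2.903 = 189.2; c'Δl = 45.28; W sinα = -11.4
Slice 3: Δl = 1.4/cos4.0° = 1.403 m; N'_3 = 129·cos4.0° − 28·1.403 = 89.4; c'Δl = 21.89; W sinα = 9.0
Slice 4: Δl = 3.1/cos11.0° = 3.158 m; N'_4 = 267·cos11.0° − 44·3.158 = 123.1; c'Δl = 49.27; W sinα = 50.9
Slice 5: Δl = 2.8/cos20.4° = 2.987 m; N'_5 = 193·cos20.4° − 28·2.987 = 97.2; c'Δl = 46.60; W sinα = 67.3
Slice 6: Δl = 2.5/cos29.3° = 2.867 m; N'_6 = 110·cos29.3° − 17·2.867 = 47.2; c'Δl = 44.72; W sinα = 53.8
Slice 7: Δl = 1.8/cos37.2° = 2.260 m; N'_7 = 27·cos37.2° − 3·2.260 = 14.7; c'Δl = 35.25; W sinα = 16.3
Σc'Δl = 277.9 kN/m; ΣN' = 591.5 kN/m; ΣW sinα = 174.6 kN/m
Resisting = 277.9 + 591.5·tan34.0° = 277.9 + 399.0 = 676.9 kN/m
FS = 676.9 / 174.6 = 3.877

FS = 3.88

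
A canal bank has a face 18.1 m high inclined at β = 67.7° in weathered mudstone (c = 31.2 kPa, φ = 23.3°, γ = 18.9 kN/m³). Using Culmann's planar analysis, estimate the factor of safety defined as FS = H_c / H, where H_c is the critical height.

H_c = (4c/γ) · sinβ cosφ / [1 − cos(β − φ)]
    = (4·31.2/18.9) · sin67.7°·cos23.3° / [1 − cos44.4°]
    = 6.603 · 0.8498 / 0.2855 = 19.65 m
FS = H_c / H = 19.65 / 18.1 = 1.086

FS = 1.09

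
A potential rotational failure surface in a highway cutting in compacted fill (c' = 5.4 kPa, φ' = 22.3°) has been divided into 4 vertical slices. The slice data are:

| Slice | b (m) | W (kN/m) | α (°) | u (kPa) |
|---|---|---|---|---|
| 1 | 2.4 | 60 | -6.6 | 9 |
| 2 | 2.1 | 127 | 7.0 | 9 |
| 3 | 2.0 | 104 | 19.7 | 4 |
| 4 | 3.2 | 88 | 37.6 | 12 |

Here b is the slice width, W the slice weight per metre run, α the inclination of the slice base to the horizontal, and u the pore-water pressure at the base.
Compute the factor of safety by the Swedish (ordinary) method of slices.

FS = 1.67

Ordinary method of slices: FS = Σ[c'·Δl_i + (W_i cosα_i − u_i·Δl_i)·tanφ'] / Σ W_i sinα_i, with Δl_i = b_i / cosα_i.
Slice 1: Δl = 2.4/cos(-6.6°) = 2.416 m; N'_1 = 60·cos(-6.6°) − 9·2.416 = 37.9; c'Δl = 13.05; W sinα = -6.9
Slice 2: Δl = 2.1/cos7.0° = 2.116 m; N'_2 = 127·cos7.0° − 9·2.116 = 107.0; c'Δl = 11.43; W sinα = 15.5
Slice 3: Δl = 2.0/cos19.7° = 2.124 m; N'_3 = 104·cos19.7° − 4·2.124 = 89.4; c'Δl = 11.47; W sinα = 35.1
Slice 4: Δl = 3.2/cos37.6° = 4.039 m; N'_4 = 88·cos37.6° − 12·4.039 = 21.3; c'Δl = 21.81; W sinα = 53.7
Σc'Δl = 57.8 kN/m; ΣN' = 255.5 kN/m; ΣW sinα = 97.3 kN/m
Resisting = 57.8 + 255.5·tan22.3° = 57.8 + 104.8 = 162.6 kN/m
FS = 162.6 / 97.3 = 1.670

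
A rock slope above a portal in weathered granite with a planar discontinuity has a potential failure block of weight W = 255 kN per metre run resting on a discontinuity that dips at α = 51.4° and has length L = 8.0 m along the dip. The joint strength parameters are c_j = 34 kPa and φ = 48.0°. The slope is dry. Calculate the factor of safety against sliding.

FS = 2.25

Resolving the block weight along and normal to the plane and applying the Mohr–Coulomb strength on the joint:
N' = W cosα = 255·cos51.4° = 159.1 kN/m
Driving force T = W sinα = 255·sin51.4° = 199.3 kN/m
Resisting force R = c_j·L + N'·tanφ = 34·8.0 + 159.1·tan48.0° = 272.0 + 176.7 = 448.7 kN/m
FS = R / T = 448.7 / 199.3 = 2.251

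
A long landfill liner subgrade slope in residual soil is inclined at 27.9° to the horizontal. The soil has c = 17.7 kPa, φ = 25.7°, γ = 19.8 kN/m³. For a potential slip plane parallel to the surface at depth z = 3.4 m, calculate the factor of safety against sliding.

For an infinite slope with a slip plane parallel to the surface (no pore pressure): FS = [c + γz cos²β tanφ] / [γz sinβ cosβ].
γz = 19.8·3.4 = 67.32 kN/m²
Numerator = 17.7 + 67.32·cos²27.9°·tan25.7° = 17.7 + 67.32·0.7810·0.4813 = 43.005 kPa
Denominator = 67.32·sin27.9°·cos27.9° = 67.32·0.4679·0.8838 = 27.840 kPa
FS = 43.005 / 27.840 = 1.545

FS = 1.54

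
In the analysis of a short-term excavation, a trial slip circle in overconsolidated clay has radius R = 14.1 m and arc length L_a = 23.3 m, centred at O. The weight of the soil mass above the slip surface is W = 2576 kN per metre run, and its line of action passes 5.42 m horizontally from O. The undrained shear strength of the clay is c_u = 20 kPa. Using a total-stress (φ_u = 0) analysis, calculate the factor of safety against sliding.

FS = 0.47

Taking moments about the centre O, the resisting moment is provided by the undrained shear strength acting along the arc:
M_R = c_u·L_a·R = 20·23.30·14.1 = 6570.6 kN·m/m
M_D = W·d = 2576·5.42 = 13961.9 kN·m/m
FS = M_R / M_D = 6570.6 / 13961.9 = 0.471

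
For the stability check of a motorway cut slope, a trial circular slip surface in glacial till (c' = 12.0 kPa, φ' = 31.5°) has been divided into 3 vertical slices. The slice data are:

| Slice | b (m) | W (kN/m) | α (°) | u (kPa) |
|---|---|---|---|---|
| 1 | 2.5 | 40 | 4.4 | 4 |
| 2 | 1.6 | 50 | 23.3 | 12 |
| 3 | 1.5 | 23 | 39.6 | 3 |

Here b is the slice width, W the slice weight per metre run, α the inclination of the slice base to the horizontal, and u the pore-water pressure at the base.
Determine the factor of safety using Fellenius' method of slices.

Ordinary method of slices: FS = Σ[c'·Δl_i + (W_i cosα_i − u_i·Δl_i)·tanφ'] / Σ W_i sinα_i, with Δl_i = b_i / cosα_i.
Slice 1: Δl = 2.5/cos4.4° = 2.507 m; N'_1 = 40·cos4.4° − 4·2.507 = 29.9; c'Δl = 30.09; W sinα = 3.1
Slice 2: Δl = 1.6/cos23.3° = 1.742 m; N'_2 = 50·cos23.3° − 12·1.742 = 25.0; c'Δl = 20.90; W sinα = 19.8
Slice 3: Δl = 1.5/cos39.6° = 1.947 m; N'_3 = 23·cos39.6° − 3·1.947 = 11.9; c'Δl = 23.36; W sinα = 14.7
Σc'Δl = 74.4 kN/m; ΣN' = 66.8 kN/m; ΣW sinα = 37.5 kN/m
Resisting = 74.4 + 66.8·tan31.5° = 74.4 + 40.9 = 115.3 kN/m
FS = 115.3 / 37.5 = 3.073

FS = 3.07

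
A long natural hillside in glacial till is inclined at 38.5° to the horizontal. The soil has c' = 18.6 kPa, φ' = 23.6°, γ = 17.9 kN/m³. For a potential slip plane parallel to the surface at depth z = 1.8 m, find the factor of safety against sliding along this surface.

For an infinite slope with a slip plane parallel to the surface (no pore pressure): FS = [c' + γz cos²β tanφ'] / [γz sinβ cosβ].
γz = 17.9·1.8 = 32.22 kN/m²
Numerator = 18.6 + 32.22·cos²38.5°·tan23.6° = 18.6 + 32.22·0.6125·0.4369 = 27.222 kPa
Denominator = 32.22·sin38.5°·cos38.5° = 32.22·0.6225·0.7826 = 15.697 kPa
FS = 27.222 / 15.697 = 1.734

FS = 1.73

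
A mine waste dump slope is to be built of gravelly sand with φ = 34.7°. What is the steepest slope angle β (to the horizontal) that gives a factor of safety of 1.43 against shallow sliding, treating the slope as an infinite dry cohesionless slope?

β = 25.8°

For an infinite dry cohesionless slope FS = tanφ/tanβ, so tanβ = tanφ / FS.
tanβ = tan34.7° / 1.43 = 0.6924 / 1.43 = 0.4842
β = arctan(0.4842) = 25.84°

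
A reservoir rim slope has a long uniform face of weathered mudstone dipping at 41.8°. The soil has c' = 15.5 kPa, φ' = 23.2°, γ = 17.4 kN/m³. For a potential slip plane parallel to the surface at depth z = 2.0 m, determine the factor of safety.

For an infinite slope with a slip plane parallel to the surface (no pore pressure): FS = [c' + γz cos²β tanφ'] / [γz sinβ cosβ].
γz = 17.4·2.0 = 34.80 kN/m²
Numerator = 15.5 + 34.80·cos²41.8°·tan23.2° = 15.5 + 34.80·0.5557·0.4286 = 23.789 kPa
Denominator = 34.80·sin41.8°·cos41.8° = 34.80·0.6665·0.7455 = 17.292 kPa
FS = 23.789 / 17.292 = 1.376

FS = 1.38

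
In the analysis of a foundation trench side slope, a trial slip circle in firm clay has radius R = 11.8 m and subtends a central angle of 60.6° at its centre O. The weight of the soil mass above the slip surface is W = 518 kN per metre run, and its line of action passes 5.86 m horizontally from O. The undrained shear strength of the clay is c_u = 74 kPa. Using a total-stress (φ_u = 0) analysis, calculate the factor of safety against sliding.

Taking moments about the centre O, the resisting moment is provided by the undrained shear strength acting along the arc:
Arc length L_a = R·θ = 11.8·(60.6°·π/180) = 11.8·1.0577 = 12.48 m
M_R = c_u·L_a·R = 74·12.48·11.8 = 10898.0 kN·m/m
M_D = W·d = 518·5.86 = 3035.5 kN·m/m
FS = M_R / M_D = 10898.0 / 3035.5 = 3.590

FS = 3.59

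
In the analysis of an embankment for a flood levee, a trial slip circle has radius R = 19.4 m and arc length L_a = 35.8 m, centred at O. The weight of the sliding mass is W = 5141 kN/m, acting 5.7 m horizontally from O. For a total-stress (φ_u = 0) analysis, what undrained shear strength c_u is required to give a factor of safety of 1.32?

c_u = 55.7 kPa

FS = c_u·L_a·R / (W·d), so c_u = FS·W·d / (L_a·R).
c_u = 1.32·5141·5.7 / (35.80·19.4) = 38680.9 / 694.52 = 55.69 kPa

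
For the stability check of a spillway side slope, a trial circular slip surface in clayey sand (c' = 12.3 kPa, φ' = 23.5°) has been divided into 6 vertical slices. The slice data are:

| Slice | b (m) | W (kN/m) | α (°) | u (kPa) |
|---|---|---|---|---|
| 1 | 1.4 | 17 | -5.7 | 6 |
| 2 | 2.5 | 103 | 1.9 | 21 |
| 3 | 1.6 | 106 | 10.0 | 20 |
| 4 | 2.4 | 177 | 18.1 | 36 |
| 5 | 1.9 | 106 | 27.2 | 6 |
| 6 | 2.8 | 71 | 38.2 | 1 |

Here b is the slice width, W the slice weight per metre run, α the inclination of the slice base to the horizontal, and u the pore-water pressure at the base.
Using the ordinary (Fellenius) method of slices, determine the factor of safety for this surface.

Ordinary method of slices: FS = Σ[c'·Δl_i + (W_i cosα_i − u_i·Δl_i)·tanφ'] / Σ W_i sinα_i, with Δl_i = b_i / cosα_i.
Slice 1: Δl = 1.4/cos(-5.7°) = 1.407 m; N'_1 = 17·cos(-5.7°) − 6·1.407 = 8.5; c'Δl = 17.31; W sinα = -1.7
Slice 2: Δl = 2.5/cos1.9° = 2.501 m; N'_2 = 103·cos1.9° − 21·2.501 = 50.4; c'Δl = 30.77; W sinα = 3.4
Slice 3: Δl = 1.6/cos10.0° = 1.625 m; N'_3 = 106·cos10.0° − 20·1.625 = 71.9; c'Δl = 19.98; W sinα = 18.4
Slice 4: Δl = 2.4/cos18.1° = 2.525 m; N'_4 = 177·cos18.1° − 36·2.525 = 77.3; c'Δl = 31.06; W sinα = 55.0
Slice 5: Δl = 1.9/cos27.2° = 2.136 m; N'_5 = 106·cos27.2° − 6·2.136 = 81.5; c'Δl = 26.28; W sinα = 48.5
Slice 6: Δl = 2.8/cos38.2° = 3.563 m; N'_6 = 71·cos38.2° − 1·3.563 = 52.2; c'Δl = 43.82; W sinα = 43.9
Σc'Δl = 169.2 kN/m; ΣN' = 341.8 kN/m; ΣW sinα = 167.5 kN/m
Resisting = 169.2 + 341.8·tan23.5° = 169.2 + 148.6 = 317.8 kN/m
FS = 317.8 / 167.5 = 1.898

FS = 1.90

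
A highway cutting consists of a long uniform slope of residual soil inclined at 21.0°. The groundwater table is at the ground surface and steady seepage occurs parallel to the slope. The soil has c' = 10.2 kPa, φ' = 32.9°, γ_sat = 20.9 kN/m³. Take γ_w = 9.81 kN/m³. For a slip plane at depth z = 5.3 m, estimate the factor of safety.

With seepage parallel to the slope and the water table at the surface, the effective normal stress on the slip plane uses the buoyant unit weight γ' = γ_sat − γ_w while the driving shear stress uses γ_sat:
FS = [c' + γ' z cos²β tanφ'] / [γ_sat z sinβ cosβ]
γ' = 20.9 − 9.81 = 11.09 kN/m³
Numerator = 10.2 + 11.09·5.3·cos²21.0°·tan32.9° = 10.2 + 11.09·5.3·0.8716·0.6469 = 43.341 kPa
Denominator = 20.9·5.3·sin21.0°·cos21.0° = 20.9·5.3·0.3584·0.9336 = 37.060 kPa
FS = 43.341 / 37.060 = 1.169

FS = 1.17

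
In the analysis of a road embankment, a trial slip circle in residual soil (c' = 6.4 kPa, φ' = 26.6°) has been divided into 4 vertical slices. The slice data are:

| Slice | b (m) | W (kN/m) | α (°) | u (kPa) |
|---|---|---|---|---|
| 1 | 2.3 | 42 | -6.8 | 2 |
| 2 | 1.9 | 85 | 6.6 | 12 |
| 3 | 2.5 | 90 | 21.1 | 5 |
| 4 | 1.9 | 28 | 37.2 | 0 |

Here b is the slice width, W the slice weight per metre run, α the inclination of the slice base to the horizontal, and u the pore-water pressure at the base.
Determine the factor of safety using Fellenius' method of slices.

Ordinary method of slices: FS = Σ[c'·Δl_i + (W_i cosα_i − u_i·Δl_i)·tanφ'] / Σ W_i sinα_i, with Δl_i = b_i / cosα_i.
Slice 1: Δl = 2.3/cos(-6.8°) = 2.316 m; N'_1 = 42·cos(-6.8°) − 2·2.316 = 37.1; c'Δl = 14.82; W sinα = -5.0
Slice 2: Δl = 1.9/cos6.6° = 1.913 m; N'_2 = 85·cos6.6° − 12·1.913 = 61.5; c'Δl = 12.24; W sinα = 9.8
Slice 3: Δl = 2.5/cos21.1° = 2.680 m; N'_3 = 90·cos21.1° − 5·2.680 = 70.6; c'Δl = 17.15; W sinα = 32.4
Slice 4: Δl = 1.9/cos37.2° = 2.385 m; N'_4 = 28·cos37.2° − 0·2.385 = 22.3; c'Δl = 15.27; W sinα = 16.9
Σc'Δl = 59.5 kN/m; ΣN' = 191.4 kN/m; ΣW sinα = 54.1 kN/m
Resisting = 59.5 + 191.4·tan26.6° = 59.5 + 95.9 = 155.3 kN/m
FS = 155.3 / 54.1 = 2.870

FS = 2.87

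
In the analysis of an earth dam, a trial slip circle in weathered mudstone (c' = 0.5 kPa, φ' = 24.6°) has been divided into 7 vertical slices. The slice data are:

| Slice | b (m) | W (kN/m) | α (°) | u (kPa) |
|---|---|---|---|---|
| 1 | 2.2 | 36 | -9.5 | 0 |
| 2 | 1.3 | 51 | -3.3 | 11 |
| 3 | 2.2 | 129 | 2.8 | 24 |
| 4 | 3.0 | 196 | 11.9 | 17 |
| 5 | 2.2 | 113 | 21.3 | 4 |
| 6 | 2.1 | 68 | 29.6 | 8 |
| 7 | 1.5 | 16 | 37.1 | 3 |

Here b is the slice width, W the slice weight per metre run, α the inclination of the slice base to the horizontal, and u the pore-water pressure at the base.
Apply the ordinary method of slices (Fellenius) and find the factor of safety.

FS = 1.68

Ordinary method of slices: FS = Σ[c'·Δl_i + (W_i cosα_i − u_i·Δl_i)·tanφ'] / Σ W_i sinα_i, with Δl_i = b_i / cosα_i.
Slice 1: Δl = 2.2/cos(-9.5°) = 2.231 m; N'_1 = 36·cos(-9.5°) − 0·2.231 = 35.5; c'Δl = 1.12; W sinα = -5.9
Slice 2: Δl = 1.3/cos(-3.3°) = 1.302 m; N'_2 = 51·cos(-3.3°) − 11·1.302 = 36.6; c'Δl = 0.65; W sinα = -2.9
Slice 3: Δl = 2.2/cos2.8° = 2.203 m; N'_3 = 129·cos2.8° − 24·2.203 = 76.0; c'Δl = 1.10; W sinα = 6.3
Slice 4: Δl = 3.0/cos11.9° = 3.066 m; N'_4 = 196·cos11.9° − 17·3.066 = 139.7; c'Δl = 1.53; W sinα = 40.4
Slice 5: Δl = 2.2/cos21.3° = 2.361 m; N'_5 = 113·cos21.3° − 4·2.361 = 95.8; c'Δl = 1.18; W sinα = 41.0
Slice 6: Δl = 2.1/cos29.6° = 2.415 m; N'_6 = 68·cos29.6° − 8·2.415 = 39.8; c'Δl = 1.21; W sinα = 33.6
Slice 7: Δl = 1.5/cos37.1° = 1.881 m; N'_7 = 16·cos37.1° − 3·1.881 = 7.1; c'Δl = 0.94; W sinα = 9.7
Σc'Δl = 7.7 kN/m; ΣN' = 430.5 kN/m; ΣW sinα = 122.1 kN/m
Resisting = 7.7 + 430.5·tan24.6° = 7.7 + 197.1 = 204.8 kN/m
FS = 204.8 / 122.1 = 1.677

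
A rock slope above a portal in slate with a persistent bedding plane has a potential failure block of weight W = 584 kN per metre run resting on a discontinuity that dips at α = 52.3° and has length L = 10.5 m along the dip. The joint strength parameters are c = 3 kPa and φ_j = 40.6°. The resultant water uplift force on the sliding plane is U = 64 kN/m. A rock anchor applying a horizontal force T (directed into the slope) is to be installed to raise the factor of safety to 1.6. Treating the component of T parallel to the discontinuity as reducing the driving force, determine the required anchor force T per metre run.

T = 276 kN/m

Resolving forces along and normal to the sliding plane, with the horizontal anchor force T adding T·sinα to the effective normal force and T·cosα acting up the plane against the driving force:
FS = [cL + (W cosα − U + T sinα) tanφ_j] / [W sinα − T cosα]
Without the anchor: N' = 293.1 kN/m, driving T_d = 462.1 kN/m, resisting R = 3·10.5 + 293.1·tan40.6° = 282.7 kN/m, FS = 0.61.
Setting FS = 1.6 and solving for T:
1.6·(462.1 − T cos52.3°) = 282.7 + T sin52.3°·tan40.6°
T·(sin52.3°·tan40.6° + 1.6·cos52.3°) = 1.6·462.1 − 282.7
T·(0.7912·0.8571 + 1.6·0.6115) = 739.3 − 282.7 = 456.6
T·1.6566 = 456.6
T = 275.6 kN/m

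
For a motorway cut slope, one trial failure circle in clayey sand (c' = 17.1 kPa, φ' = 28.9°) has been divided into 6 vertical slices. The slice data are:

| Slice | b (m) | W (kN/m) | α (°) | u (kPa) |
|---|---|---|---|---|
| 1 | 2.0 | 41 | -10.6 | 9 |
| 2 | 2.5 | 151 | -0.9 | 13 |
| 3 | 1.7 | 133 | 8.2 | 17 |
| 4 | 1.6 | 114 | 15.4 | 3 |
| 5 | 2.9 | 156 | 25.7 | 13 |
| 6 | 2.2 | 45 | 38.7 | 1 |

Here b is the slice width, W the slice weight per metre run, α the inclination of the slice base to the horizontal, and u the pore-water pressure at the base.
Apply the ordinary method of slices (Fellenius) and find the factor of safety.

FS = 3.72

Ordinary method of slices: FS = Σ[c'·Δl_i + (W_i cosα_i − u_i·Δl_i)·tanφ'] / Σ W_i sinα_i, with Δl_i = b_i / cosα_i.
Slice 1: Δl = 2.0/cos(-10.6°) = 2.035 m; N'_1 = 41·cos(-10.6°) − 9·2.035 = 22.0; c'Δl = 34.79; W sinα = -7.5
Slice 2: Δl = 2.5/cos(-0.9°) = 2.500 m; N'_2 = 151·cos(-0.9°) − 13·2.500 = 118.5; c'Δl = 42.76; W sinα = -2.4
Slice 3: Δl = 1.7/cos8.2° = 1.718 m; N'_3 = 133·cos8.2° − 17·1.718 = 102.4; c'Δl = 29.37; W sinα = 19.0
Slice 4: Δl = 1.6/cos15.4° = 1.660 m; N'_4 = 114·cos15.4° − 3·1.660 = 104.9; c'Δl = 28.38; W sinα = 30.3
Slice 5: Δl = 2.9/cos25.7° = 3.218 m; N'_5 = 156·cos25.7° − 13·3.218 = 98.7; c'Δl = 55.03; W sinα = 67.7
Slice 6: Δl = 2.2/cos38.7° = 2.819 m; N'_6 = 45·cos38.7° − 1·2.819 = 32.3; c'Δl = 48.20; W sinα = 28.1
Σc'Δl = 238.5 kN/m; ΣN' = 478.9 kN/m; ΣW sinα = 135.1 kN/m
Resisting = 238.5 + 478.9·tan28.9° = 238.5 + 264.3 = 502.9 kN/m
FS = 502.9 / 135.1 = 3.722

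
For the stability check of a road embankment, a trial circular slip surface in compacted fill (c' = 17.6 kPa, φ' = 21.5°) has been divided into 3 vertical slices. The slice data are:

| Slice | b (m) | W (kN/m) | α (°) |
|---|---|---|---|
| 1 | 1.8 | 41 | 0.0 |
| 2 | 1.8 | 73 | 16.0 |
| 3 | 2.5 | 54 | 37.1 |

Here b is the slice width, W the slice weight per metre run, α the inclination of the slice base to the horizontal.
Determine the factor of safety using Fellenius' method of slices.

FS = 3.43

Ordinary method of slices: FS = Σ[c'·Δl_i + (W_i cosα_i)·tanφ'] / Σ W_i sinα_i, with Δl_i = b_i / cosα_i.
Slice 1: Δl = 1.8/cos0.0° = 1.800 m; N'_1 = 41·cos0.0° = 41.0; c'Δl = 31.68; W sinα = 0.0
Slice 2: Δl = 1.8/cos16.0° = 1.873 m; N'_2 = 73·cos16.0° = 70.2; c'Δl = 32.96; W sinα = 20.1
Slice 3: Δl = 2.5/cos37.1° = 3.134 m; N'_3 = 54·cos37.1° = 43.1; c'Δl = 55.17; W sinα = 32.6
Σc'Δl = 119.8 kN/m; ΣN' = 154.2 kN/m; ΣW sinα = 52.7 kN/m
Resisting = 119.8 + 154.2·tan21.5° = 119.8 + 60.8 = 180.6 kN/m
FS = 180.6 / 52.7 = 3.427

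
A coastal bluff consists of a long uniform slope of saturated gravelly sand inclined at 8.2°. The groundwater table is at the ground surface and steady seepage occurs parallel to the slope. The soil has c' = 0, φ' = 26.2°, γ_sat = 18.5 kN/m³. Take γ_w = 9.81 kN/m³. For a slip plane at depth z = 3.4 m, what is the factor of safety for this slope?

FS = 1.60

With seepage parallel to the slope and the water table at the surface, the effective normal stress on the slip plane uses the buoyant unit weight γ' = γ_sat − γ_w while the driving shear stress uses γ_sat:
FS = [c' + γ' z cos²β tanφ'] / [γ_sat z sinβ cosβ]
(For c' = 0 this reduces to FS = (γ'/γ_sat)·tanφ'/tanβ.)
γ' = 18.5 − 9.81 = 8.69 kN/m³
Numerator = 0.0 + 8.69·3.4·cos²8.2°·tan26.2° = 0.0 + 8.69·3.4·0.9797·0.4921 = 14.243 kPa
Denominator = 18.5·3.4·sin8.2°·cos8.2° = 18.5·3.4·0.1426·0.9898 = 8.880 kPa
FS = 14.243 / 8.880 = 1.604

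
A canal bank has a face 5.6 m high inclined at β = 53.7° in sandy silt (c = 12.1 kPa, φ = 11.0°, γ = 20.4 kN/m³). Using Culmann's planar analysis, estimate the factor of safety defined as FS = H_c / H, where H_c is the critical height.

H_c = (4c/γ) · sinβ cosφ / [1 − cos(β − φ)]
    = (4·12.1/20.4) · sin53.7°·cos11.0° / [1 − cos42.7°]
    = 2.373 · 0.7911 / 0.2651 = 7.08 m
FS = H_c / H = 7.08 / 5.6 = 1.264

FS = 1.26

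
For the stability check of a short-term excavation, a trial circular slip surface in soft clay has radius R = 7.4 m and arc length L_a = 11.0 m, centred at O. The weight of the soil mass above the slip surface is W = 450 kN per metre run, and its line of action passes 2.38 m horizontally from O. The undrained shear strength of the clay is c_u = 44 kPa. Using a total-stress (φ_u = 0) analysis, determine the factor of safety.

FS = 3.34

Taking moments about the centre O, the resisting moment is provided by the undrained shear strength acting along the arc:
M_R = c_u·L_a·R = 44·11.00·7.4 = 3581.6 kN·m/m
M_D = W·d = 450·2.38 = 1071.0 kN·m/m
FS = M_R / M_D = 3581.6 / 1071.0 = 3.344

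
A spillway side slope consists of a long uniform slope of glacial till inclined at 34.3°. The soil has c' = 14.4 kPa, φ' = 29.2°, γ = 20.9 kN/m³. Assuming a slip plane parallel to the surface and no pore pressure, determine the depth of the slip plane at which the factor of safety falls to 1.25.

z = 3.44 m

Setting FS = 1.25 in FS = [c' + γz cos²β tanφ'] / [γz sinβ cosβ] and solving for z:
z = c' / [γ cosβ (FS·sinβ − cosβ·tanφ')]
  = 14.4 / [20.9·cos34.3°·(1.25·sin34.3° − cos34.3°·tan29.2°)]
  = 14.4 / [20.9·0.8261·(1.25·0.5635 − 0.8261·0.5589)]
  = 14.4 / 4.1906 = 3.436 m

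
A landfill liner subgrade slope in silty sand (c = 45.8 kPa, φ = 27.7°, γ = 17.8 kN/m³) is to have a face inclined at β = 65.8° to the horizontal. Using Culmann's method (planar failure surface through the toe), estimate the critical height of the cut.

Culmann's analysis gives the critical failure plane at α_cr = (β + φ)/2 = (65.8 + 27.7)/2 = 46.8°, and the critical height
H_c = (4c/γ) · sinβ cosφ / [1 − cos(β − φ)]
    = (4·45.8/17.8) · sin65.8°·cos27.7° / [1 − cos(38.1°)]
    = 10.292 · 0.9121·0.8854 / [1 − 0.7869]
    = 10.292 · 0.8076 / 0.2131
    = 39.01 m

H_c = 39.01 m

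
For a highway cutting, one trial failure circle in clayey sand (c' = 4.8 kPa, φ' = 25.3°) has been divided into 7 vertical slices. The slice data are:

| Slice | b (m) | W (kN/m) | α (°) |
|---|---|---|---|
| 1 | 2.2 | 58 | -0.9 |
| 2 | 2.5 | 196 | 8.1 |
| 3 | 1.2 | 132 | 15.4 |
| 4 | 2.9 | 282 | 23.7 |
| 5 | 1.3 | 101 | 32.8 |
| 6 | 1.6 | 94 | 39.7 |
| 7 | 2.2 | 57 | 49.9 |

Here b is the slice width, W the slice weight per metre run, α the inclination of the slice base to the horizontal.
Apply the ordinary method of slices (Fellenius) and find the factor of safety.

FS = 1.41

Ordinary method of slices: FS = Σ[c'·Δl_i + (W_i cosα_i)·tanφ'] / Σ W_i sinα_i, with Δl_i = b_i / cosα_i.
Slice 1: Δl = 2.2/cos(-0.9°) = 2.200 m; N'_1 = 58·cos(-0.9°) = 58.0; c'Δl = 10.56; W sinα = -0.9
Slice 2: Δl = 2.5/cos8.1° = 2.525 m; N'_2 = 196·cos8.1° = 194.0; c'Δl = 12.12; W sinα = 27.6
Slice 3: Δl = 1.2/cos15.4° = 1.245 m; N'_3 = 132·cos15.4° = 127.3; c'Δl = 5.97; W sinα = 35.1
Slice 4: Δl = 2.9/cos23.7° = 3.167 m; N'_4 = 282·cos23.7° = 258.2; c'Δl = 15.20; W sinα = 113.3
Slice 5: Δl = 1.3/cos32.8° = 1.547 m; N'_5 = 101·cos32.8° = 84.9; c'Δl = 7.42; W sinα = 54.7
Slice 6: Δl = 1.6/cos39.7° = 2.080 m; N'_6 = 94·cos39.7° = 72.3; c'Δl = 9.98; W sinα = 60.0
Slice 7: Δl = 2.2/cos49.9° = 3.415 m; N'_7 = 57·cos49.9° = 36.7; c'Δl = 16.39; W sinα = 43.6
Σc'Δl = 77.7 kN/m; ΣN' = 831.5 kN/m; ΣW sinα = 333.5 kN/m
Resisting = 77.7 + 831.5·tan25.3° = 77.7 + 393.0 = 470.7 kN/m
FS = 470.7 / 333.5 = 1.411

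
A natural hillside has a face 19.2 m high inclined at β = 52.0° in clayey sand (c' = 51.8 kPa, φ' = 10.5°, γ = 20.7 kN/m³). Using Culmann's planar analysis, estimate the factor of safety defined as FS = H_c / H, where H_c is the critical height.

H_c = (4c'/γ) · sinβ cosφ' / [1 − cos(β − φ')]
    = (4·51.8/20.7) · sin52.0°·cos10.5° / [1 − cos41.5°]
    = 10.010 · 0.7748 / 0.2510 = 30.89 m
FS = H_c / H = 30.89 / 19.2 = 1.609

FS = 1.61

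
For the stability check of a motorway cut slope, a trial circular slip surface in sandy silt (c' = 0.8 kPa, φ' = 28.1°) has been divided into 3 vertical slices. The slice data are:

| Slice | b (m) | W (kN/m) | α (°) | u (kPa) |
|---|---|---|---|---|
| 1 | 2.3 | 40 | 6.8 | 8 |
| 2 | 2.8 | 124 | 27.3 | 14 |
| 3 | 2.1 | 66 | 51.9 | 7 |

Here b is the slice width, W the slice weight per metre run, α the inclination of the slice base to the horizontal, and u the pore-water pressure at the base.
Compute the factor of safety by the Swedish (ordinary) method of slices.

FS = 0.55

Ordinary method of slices: FS = Σ[c'·Δl_i + (W_i cosα_i − u_i·Δl_i)·tanφ'] / Σ W_i sinα_i, with Δl_i = b_i / cosα_i.
Slice 1: Δl = 2.3/cos6.8° = 2.316 m; N'_1 = 40·cos6.8° − 8·2.316 = 21.2; c'Δl = 1.85; W sinα = 4.7
Slice 2: Δl = 2.8/cos27.3° = 3.151 m; N'_2 = 124·cos27.3° − 14·3.151 = 66.1; c'Δl = 2.52; W sinα = 56.9
Slice 3: Δl = 2.1/cos51.9° = 3.403 m; N'_3 = 66·cos51.9° − 7·3.403 = 16.9; c'Δl = 2.72; W sinα = 51.9
Σc'Δl = 7.1 kN/m; ΣN' = 104.2 kN/m; ΣW sinα = 113.5 kN/m
Resisting = 7.1 + 104.2·tan28.1° = 7.1 + 55.6 = 62.7 kN/m
FS = 62.7 / 113.5 = 0.552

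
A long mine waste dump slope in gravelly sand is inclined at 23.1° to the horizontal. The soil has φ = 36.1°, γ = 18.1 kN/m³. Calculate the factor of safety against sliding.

For a dry cohesionless infinite slope the factor of safety is FS = tanφ / tanβ.
FS = tan36.1° / tan23.1° = 0.7292 / 0.4265 = 1.710

FS = 1.71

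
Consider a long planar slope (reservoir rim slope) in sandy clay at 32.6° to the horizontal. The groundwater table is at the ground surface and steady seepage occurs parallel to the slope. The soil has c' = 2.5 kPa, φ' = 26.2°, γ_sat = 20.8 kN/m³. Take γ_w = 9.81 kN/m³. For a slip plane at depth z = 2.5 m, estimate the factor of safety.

FS = 0.51

With seepage parallel to the slope and the water table at the surface, the effective normal stress on the slip plane uses the buoyant unit weight γ' = γ_sat − γ_w while the driving shear stress uses γ_sat:
FS = [c' + γ' z cos²β tanφ'] / [γ_sat z sinβ cosβ]
γ' = 20.8 − 9.81 = 10.99 kN/m³
Numerator = 2.5 + 10.99·2.5·cos²32.6°·tan26.2° = 2.5 + 10.99·2.5·0.7097·0.4921 = 12.095 kPa
Denominator = 20.8·2.5·sin32.6°·cos32.6° = 20.8·2.5·0.5388·0.8425 = 23.602 kPa
FS = 12.095 / 23.602 = 0.512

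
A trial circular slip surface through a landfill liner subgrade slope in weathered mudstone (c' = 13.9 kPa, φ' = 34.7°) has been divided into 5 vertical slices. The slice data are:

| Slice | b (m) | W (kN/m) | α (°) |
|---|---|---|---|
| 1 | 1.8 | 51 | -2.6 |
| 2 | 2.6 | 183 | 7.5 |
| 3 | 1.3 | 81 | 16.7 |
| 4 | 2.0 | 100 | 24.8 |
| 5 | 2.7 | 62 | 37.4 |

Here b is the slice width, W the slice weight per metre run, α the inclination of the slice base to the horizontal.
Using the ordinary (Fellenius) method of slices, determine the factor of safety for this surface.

FS = 3.78

Ordinary method of slices: FS = Σ[c'·Δl_i + (W_i cosα_i)·tanφ'] / Σ W_i sinα_i, with Δl_i = b_i / cosα_i.
Slice 1: Δl = 1.8/cos(-2.6°) = 1.802 m; N'_1 = 51·cos(-2.6°) = 50.9; c'Δl = 25.05; W sinα = -2.3
Slice 2: Δl = 2.6/cos7.5° = 2.622 m; N'_2 = 183·cos7.5° = 181.4; c'Δl = 36.45; W sinα = 23.9
Slice 3: Δl = 1.3/cos16.7° = 1.357 m; N'_3 = 81·cos16.7° = 77.6; c'Δl = 18.87; W sinα = 23.3
Slice 4: Δl = 2.0/cos24.8° = 2.203 m; N'_4 = 100·cos24.8° = 90.8; c'Δl = 30.62; W sinα = 41.9
Slice 5: Δl = 2.7/cos37.4° = 3.399 m; N'_5 = 62·cos37.4° = 49.3; c'Δl = 47.24; W sinα = 37.7
Σc'Δl = 158.2 kN/m; ΣN' = 450.0 kN/m; ΣW sinα = 124.5 kN/m
Resisting = 158.2 + 450.0·tan34.7° = 158.2 + 311.6 = 469.8 kN/m
FS = 469.8 / 124.5 = 3.775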